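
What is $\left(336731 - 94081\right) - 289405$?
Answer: $-46755$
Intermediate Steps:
$\left(336731 - 94081\right) - 289405 = 242650 - 289405 = -46755$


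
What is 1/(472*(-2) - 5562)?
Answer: -1/6506 ≈ -0.00015370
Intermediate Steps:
1/(472*(-2) - 5562) = 1/(-944 - 5562) = 1/(-6506) = -1/6506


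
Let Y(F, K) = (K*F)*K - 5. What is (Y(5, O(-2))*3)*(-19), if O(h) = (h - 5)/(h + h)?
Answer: -9405/16 ≈ -587.81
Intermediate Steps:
O(h) = (-5 + h)/(2*h) (O(h) = (-5 + h)/((2*h)) = (-5 + h)*(1/(2*h)) = (-5 + h)/(2*h))
Y(F, K) = -5 + F*K² (Y(F, K) = (F*K)*K - 5 = F*K² - 5 = -5 + F*K²)
(Y(5, O(-2))*3)*(-19) = ((-5 + 5*((½)*(-5 - 2)/(-2))²)*3)*(-19) = ((-5 + 5*((½)*(-½)*(-7))²)*3)*(-19) = ((-5 + 5*(7/4)²)*3)*(-19) = ((-5 + 5*(49/16))*3)*(-19) = ((-5 + 245/16)*3)*(-19) = ((165/16)*3)*(-19) = (495/16)*(-19) = -9405/16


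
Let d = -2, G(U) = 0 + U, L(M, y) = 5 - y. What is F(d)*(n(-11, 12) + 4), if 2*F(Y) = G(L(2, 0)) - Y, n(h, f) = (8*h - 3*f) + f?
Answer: -378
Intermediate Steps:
G(U) = U
n(h, f) = -2*f + 8*h (n(h, f) = (-3*f + 8*h) + f = -2*f + 8*h)
F(Y) = 5/2 - Y/2 (F(Y) = ((5 - 1*0) - Y)/2 = ((5 + 0) - Y)/2 = (5 - Y)/2 = 5/2 - Y/2)
F(d)*(n(-11, 12) + 4) = (5/2 - ½*(-2))*((-2*12 + 8*(-11)) + 4) = (5/2 + 1)*((-24 - 88) + 4) = 7*(-112 + 4)/2 = (7/2)*(-108) = -378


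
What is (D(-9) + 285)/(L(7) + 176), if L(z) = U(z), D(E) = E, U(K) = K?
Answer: 92/61 ≈ 1.5082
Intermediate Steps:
L(z) = z
(D(-9) + 285)/(L(7) + 176) = (-9 + 285)/(7 + 176) = 276/183 = 276*(1/183) = 92/61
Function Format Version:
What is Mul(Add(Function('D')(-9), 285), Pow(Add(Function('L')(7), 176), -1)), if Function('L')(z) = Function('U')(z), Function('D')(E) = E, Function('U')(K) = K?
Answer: Rational(92, 61) ≈ 1.5082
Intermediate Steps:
Function('L')(z) = z
Mul(Add(Function('D')(-9), 285), Pow(Add(Function('L')(7), 176), -1)) = Mul(Add(-9, 285), Pow(Add(7, 176), -1)) = Mul(276, Pow(183, -1)) = Mul(276, Rational(1, 183)) = Rational(92, 61)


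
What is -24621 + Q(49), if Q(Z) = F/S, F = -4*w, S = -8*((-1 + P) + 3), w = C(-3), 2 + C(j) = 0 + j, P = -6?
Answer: -196963/8 ≈ -24620.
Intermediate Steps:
C(j) = -2 + j (C(j) = -2 + (0 + j) = -2 + j)
w = -5 (w = -2 - 3 = -5)
S = 32 (S = -8*((-1 - 6) + 3) = -8*(-7 + 3) = -8*(-4) = 32)
F = 20 (F = -4*(-5) = 20)
Q(Z) = 5/8 (Q(Z) = 20/32 = 20*(1/32) = 5/8)
-24621 + Q(49) = -24621 + 5/8 = -196963/8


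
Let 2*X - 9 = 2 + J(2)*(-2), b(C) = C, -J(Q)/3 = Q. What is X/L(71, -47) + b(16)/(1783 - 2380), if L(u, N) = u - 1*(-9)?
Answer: 11171/95520 ≈ 0.11695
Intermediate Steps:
J(Q) = -3*Q
L(u, N) = 9 + u (L(u, N) = u + 9 = 9 + u)
X = 23/2 (X = 9/2 + (2 - 3*2*(-2))/2 = 9/2 + (2 - 6*(-2))/2 = 9/2 + (2 + 12)/2 = 9/2 + (½)*14 = 9/2 + 7 = 23/2 ≈ 11.500)
X/L(71, -47) + b(16)/(1783 - 2380) = 23/(2*(9 + 71)) + 16/(1783 - 2380) = (23/2)/80 + 16/(-597) = (23/2)*(1/80) + 16*(-1/597) = 23/160 - 16/597 = 11171/95520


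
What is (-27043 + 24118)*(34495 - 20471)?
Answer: -41020200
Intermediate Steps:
(-27043 + 24118)*(34495 - 20471) = -2925*14024 = -41020200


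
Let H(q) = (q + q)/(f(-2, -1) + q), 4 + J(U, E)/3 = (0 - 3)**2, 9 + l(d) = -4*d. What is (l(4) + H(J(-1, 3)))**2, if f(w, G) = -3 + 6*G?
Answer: 400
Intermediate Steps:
l(d) = -9 - 4*d
J(U, E) = 15 (J(U, E) = -12 + 3*(0 - 3)**2 = -12 + 3*(-3)**2 = -12 + 3*9 = -12 + 27 = 15)
H(q) = 2*q/(-9 + q) (H(q) = (q + q)/((-3 + 6*(-1)) + q) = (2*q)/((-3 - 6) + q) = (2*q)/(-9 + q) = 2*q/(-9 + q))
(l(4) + H(J(-1, 3)))**2 = ((-9 - 4*4) + 2*15/(-9 + 15))**2 = ((-9 - 16) + 2*15/6)**2 = (-25 + 2*15*(1/6))**2 = (-25 + 5)**2 = (-20)**2 = 400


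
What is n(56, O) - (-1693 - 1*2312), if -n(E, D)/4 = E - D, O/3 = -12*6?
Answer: 2917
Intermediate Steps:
O = -216 (O = 3*(-12*6) = 3*(-72) = -216)
n(E, D) = -4*E + 4*D (n(E, D) = -4*(E - D) = -4*E + 4*D)
n(56, O) - (-1693 - 1*2312) = (-4*56 + 4*(-216)) - (-1693 - 1*2312) = (-224 - 864) - (-1693 - 2312) = -1088 - 1*(-4005) = -1088 + 4005 = 2917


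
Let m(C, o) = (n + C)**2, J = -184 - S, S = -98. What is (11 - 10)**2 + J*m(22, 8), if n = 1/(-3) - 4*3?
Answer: -72317/9 ≈ -8035.2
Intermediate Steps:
n = -37/3 (n = -1/3 - 12 = -37/3 ≈ -12.333)
J = -86 (J = -184 - 1*(-98) = -184 + 98 = -86)
m(C, o) = (-37/3 + C)**2
(11 - 10)**2 + J*m(22, 8) = (11 - 10)**2 - 86*(-37 + 3*22)**2/9 = 1**2 - 86*(-37 + 66)**2/9 = 1 - 86*29**2/9 = 1 - 86*841/9 = 1 - 72326/9 = -72317/9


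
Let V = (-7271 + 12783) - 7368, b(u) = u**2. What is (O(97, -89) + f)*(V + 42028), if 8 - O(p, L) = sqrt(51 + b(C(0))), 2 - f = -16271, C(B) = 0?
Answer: 654040332 - 40172*sqrt(51) ≈ 6.5375e+8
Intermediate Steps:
f = 16273 (f = 2 - 1*(-16271) = 2 + 16271 = 16273)
O(p, L) = 8 - sqrt(51) (O(p, L) = 8 - sqrt(51 + 0**2) = 8 - sqrt(51 + 0) = 8 - sqrt(51))
V = -1856 (V = 5512 - 7368 = -1856)
(O(97, -89) + f)*(V + 42028) = ((8 - sqrt(51)) + 16273)*(-1856 + 42028) = (16281 - sqrt(51))*40172 = 654040332 - 40172*sqrt(51)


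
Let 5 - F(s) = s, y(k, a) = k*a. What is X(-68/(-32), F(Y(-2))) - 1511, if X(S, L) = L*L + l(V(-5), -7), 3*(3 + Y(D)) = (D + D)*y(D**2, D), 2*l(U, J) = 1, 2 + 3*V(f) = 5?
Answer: -27061/18 ≈ -1503.4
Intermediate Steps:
V(f) = 1 (V(f) = -2/3 + (1/3)*5 = -2/3 + 5/3 = 1)
y(k, a) = a*k
l(U, J) = 1/2 (l(U, J) = (1/2)*1 = 1/2)
Y(D) = -3 + 2*D**4/3 (Y(D) = -3 + ((D + D)*(D*D**2))/3 = -3 + ((2*D)*D**3)/3 = -3 + (2*D**4)/3 = -3 + 2*D**4/3)
F(s) = 5 - s
X(S, L) = 1/2 + L**2 (X(S, L) = L*L + 1/2 = L**2 + 1/2 = 1/2 + L**2)
X(-68/(-32), F(Y(-2))) - 1511 = (1/2 + (5 - (-3 + (2/3)*(-2)**4))**2) - 1511 = (1/2 + (5 - (-3 + (2/3)*16))**2) - 1511 = (1/2 + (5 - (-3 + 32/3))**2) - 1511 = (1/2 + (5 - 1*23/3)**2) - 1511 = (1/2 + (5 - 23/3)**2) - 1511 = (1/2 + (-8/3)**2) - 1511 = (1/2 + 64/9) - 1511 = 137/18 - 1511 = -27061/18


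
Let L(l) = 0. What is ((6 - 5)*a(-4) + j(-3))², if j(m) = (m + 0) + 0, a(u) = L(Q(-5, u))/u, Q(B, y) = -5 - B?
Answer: 9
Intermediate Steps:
a(u) = 0 (a(u) = 0/u = 0)
j(m) = m (j(m) = m + 0 = m)
((6 - 5)*a(-4) + j(-3))² = ((6 - 5)*0 - 3)² = (1*0 - 3)² = (0 - 3)² = (-3)² = 9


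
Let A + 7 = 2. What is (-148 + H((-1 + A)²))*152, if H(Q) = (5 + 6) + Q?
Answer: -15352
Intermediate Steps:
A = -5 (A = -7 + 2 = -5)
H(Q) = 11 + Q
(-148 + H((-1 + A)²))*152 = (-148 + (11 + (-1 - 5)²))*152 = (-148 + (11 + (-6)²))*152 = (-148 + (11 + 36))*152 = (-148 + 47)*152 = -101*152 = -15352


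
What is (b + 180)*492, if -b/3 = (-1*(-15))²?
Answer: -243540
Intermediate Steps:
b = -675 (b = -3*(-1*(-15))² = -3*15² = -3*225 = -675)
(b + 180)*492 = (-675 + 180)*492 = -495*492 = -243540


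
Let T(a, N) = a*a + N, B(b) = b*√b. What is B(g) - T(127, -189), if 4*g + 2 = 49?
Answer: -15940 + 47*√47/8 ≈ -15900.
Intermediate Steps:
g = 47/4 (g = -½ + (¼)*49 = -½ + 49/4 = 47/4 ≈ 11.750)
B(b) = b^(3/2)
T(a, N) = N + a² (T(a, N) = a² + N = N + a²)
B(g) - T(127, -189) = (47/4)^(3/2) - (-189 + 127²) = 47*√47/8 - (-189 + 16129) = 47*√47/8 - 1*15940 = 47*√47/8 - 15940 = -15940 + 47*√47/8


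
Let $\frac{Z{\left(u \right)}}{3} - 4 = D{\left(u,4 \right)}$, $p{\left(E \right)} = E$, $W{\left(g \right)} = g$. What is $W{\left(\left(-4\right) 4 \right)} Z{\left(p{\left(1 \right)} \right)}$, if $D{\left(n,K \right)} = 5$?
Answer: $-432$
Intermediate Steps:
$Z{\left(u \right)} = 27$ ($Z{\left(u \right)} = 12 + 3 \cdot 5 = 12 + 15 = 27$)
$W{\left(\left(-4\right) 4 \right)} Z{\left(p{\left(1 \right)} \right)} = \left(-4\right) 4 \cdot 27 = \left(-16\right) 27 = -432$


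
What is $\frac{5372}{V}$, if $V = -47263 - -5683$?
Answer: $- \frac{1343}{10395} \approx -0.1292$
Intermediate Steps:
$V = -41580$ ($V = -47263 + 5683 = -41580$)
$\frac{5372}{V} = \frac{5372}{-41580} = 5372 \left(- \frac{1}{41580}\right) = - \frac{1343}{10395}$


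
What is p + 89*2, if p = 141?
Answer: 319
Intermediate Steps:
p + 89*2 = 141 + 89*2 = 141 + 178 = 319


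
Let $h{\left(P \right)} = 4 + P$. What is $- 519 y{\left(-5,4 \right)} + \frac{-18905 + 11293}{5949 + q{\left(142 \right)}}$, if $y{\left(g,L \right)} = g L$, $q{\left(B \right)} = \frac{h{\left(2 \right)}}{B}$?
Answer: $\frac{2191892354}{211191} \approx 10379.0$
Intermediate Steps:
$q{\left(B \right)} = \frac{6}{B}$ ($q{\left(B \right)} = \frac{4 + 2}{B} = \frac{6}{B}$)
$y{\left(g,L \right)} = L g$
$- 519 y{\left(-5,4 \right)} + \frac{-18905 + 11293}{5949 + q{\left(142 \right)}} = - 519 \cdot 4 \left(-5\right) + \frac{-18905 + 11293}{5949 + \frac{6}{142}} = \left(-519\right) \left(-20\right) - \frac{7612}{5949 + 6 \cdot \frac{1}{142}} = 10380 - \frac{7612}{5949 + \frac{3}{71}} = 10380 - \frac{7612}{\frac{422382}{71}} = 10380 - \frac{270226}{211191} = \frac{2191892354}{211191}$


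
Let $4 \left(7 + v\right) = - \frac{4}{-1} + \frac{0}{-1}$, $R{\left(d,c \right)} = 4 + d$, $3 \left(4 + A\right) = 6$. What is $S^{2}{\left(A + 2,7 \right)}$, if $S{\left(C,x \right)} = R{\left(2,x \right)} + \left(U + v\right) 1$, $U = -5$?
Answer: $25$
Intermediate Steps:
$A = -2$ ($A = -4 + \frac{1}{3} \cdot 6 = -4 + 2 = -2$)
$v = -6$ ($v = -7 + \frac{- \frac{4}{-1} + \frac{0}{-1}}{4} = -7 + \frac{\left(-4\right) \left(-1\right) + 0 \left(-1\right)}{4} = -7 + \frac{4 + 0}{4} = -7 + \frac{1}{4} \cdot 4 = -7 + 1 = -6$)
$S{\left(C,x \right)} = -5$ ($S{\left(C,x \right)} = \left(4 + 2\right) + \left(-5 - 6\right) 1 = 6 - 11 = -5$)
$S^{2}{\left(A + 2,7 \right)} = \left(-5\right)^{2} = 25$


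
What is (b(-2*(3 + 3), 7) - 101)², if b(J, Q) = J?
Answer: 12769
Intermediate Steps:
(b(-2*(3 + 3), 7) - 101)² = (-2*(3 + 3) - 101)² = (-2*6 - 101)² = (-12 - 101)² = (-113)² = 12769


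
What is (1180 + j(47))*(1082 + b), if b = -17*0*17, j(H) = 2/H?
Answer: 60009884/47 ≈ 1.2768e+6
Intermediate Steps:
b = 0 (b = 0*17 = 0)
(1180 + j(47))*(1082 + b) = (1180 + 2/47)*(1082 + 0) = (1180 + 2*(1/47))*1082 = (1180 + 2/47)*1082 = (55462/47)*1082 = 60009884/47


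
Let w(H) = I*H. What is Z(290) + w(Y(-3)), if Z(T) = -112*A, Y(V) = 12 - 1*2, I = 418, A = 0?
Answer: 4180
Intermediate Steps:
Y(V) = 10 (Y(V) = 12 - 2 = 10)
w(H) = 418*H
Z(T) = 0 (Z(T) = -112*0 = 0)
Z(290) + w(Y(-3)) = 0 + 418*10 = 0 + 4180 = 4180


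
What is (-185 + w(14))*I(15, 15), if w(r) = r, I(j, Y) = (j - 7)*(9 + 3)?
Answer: -16416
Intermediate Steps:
I(j, Y) = -84 + 12*j (I(j, Y) = (-7 + j)*12 = -84 + 12*j)
(-185 + w(14))*I(15, 15) = (-185 + 14)*(-84 + 12*15) = -171*(-84 + 180) = -171*96 = -16416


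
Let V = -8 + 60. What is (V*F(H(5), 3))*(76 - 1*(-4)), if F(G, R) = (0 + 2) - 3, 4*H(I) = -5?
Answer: -4160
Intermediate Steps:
H(I) = -5/4 (H(I) = (¼)*(-5) = -5/4)
F(G, R) = -1 (F(G, R) = 2 - 3 = -1)
V = 52
(V*F(H(5), 3))*(76 - 1*(-4)) = (52*(-1))*(76 - 1*(-4)) = -52*(76 + 4) = -52*80 = -4160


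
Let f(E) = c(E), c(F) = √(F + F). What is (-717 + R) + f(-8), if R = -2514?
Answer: -3231 + 4*I ≈ -3231.0 + 4.0*I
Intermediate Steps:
c(F) = √2*√F (c(F) = √(2*F) = √2*√F)
f(E) = √2*√E
(-717 + R) + f(-8) = (-717 - 2514) + √2*√(-8) = -3231 + √2*(2*I*√2) = -3231 + 4*I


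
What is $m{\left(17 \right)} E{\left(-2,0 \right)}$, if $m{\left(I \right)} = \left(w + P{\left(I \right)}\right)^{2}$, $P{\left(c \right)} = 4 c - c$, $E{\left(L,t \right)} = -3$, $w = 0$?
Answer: $-7803$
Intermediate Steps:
$P{\left(c \right)} = 3 c$
$m{\left(I \right)} = 9 I^{2}$ ($m{\left(I \right)} = \left(0 + 3 I\right)^{2} = \left(3 I\right)^{2} = 9 I^{2}$)
$m{\left(17 \right)} E{\left(-2,0 \right)} = 9 \cdot 17^{2} \left(-3\right) = 9 \cdot 289 \left(-3\right) = 2601 \left(-3\right) = -7803$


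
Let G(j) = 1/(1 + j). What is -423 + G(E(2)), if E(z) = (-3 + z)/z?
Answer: -421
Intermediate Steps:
E(z) = (-3 + z)/z
-423 + G(E(2)) = -423 + 1/(1 + (-3 + 2)/2) = -423 + 1/(1 + (1/2)*(-1)) = -423 + 1/(1 - 1/2) = -423 + 1/(1/2) = -423 + 2 = -421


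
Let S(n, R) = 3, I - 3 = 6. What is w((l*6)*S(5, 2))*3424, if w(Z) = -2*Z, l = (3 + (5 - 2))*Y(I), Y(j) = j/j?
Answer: -739584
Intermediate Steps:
I = 9 (I = 3 + 6 = 9)
Y(j) = 1
l = 6 (l = (3 + (5 - 2))*1 = (3 + 3)*1 = 6*1 = 6)
w((l*6)*S(5, 2))*3424 = -2*6*6*3*3424 = -72*3*3424 = -2*108*3424 = -216*3424 = -739584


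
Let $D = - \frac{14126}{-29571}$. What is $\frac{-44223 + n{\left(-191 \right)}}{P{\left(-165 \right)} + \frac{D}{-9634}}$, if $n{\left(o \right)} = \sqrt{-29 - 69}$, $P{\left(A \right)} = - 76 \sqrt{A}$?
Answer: $\frac{44491809060660843}{19337327116302981944929} - \frac{10794361229196214068 \sqrt{330}}{19337327116302981944929} - \frac{68194148091249167818452 i \sqrt{165}}{19337327116302981944929} - \frac{7042549429587 i \sqrt{2}}{19337327116302981944929} \approx -0.010138 - 45.299 i$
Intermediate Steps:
$D = \frac{14126}{29571}$ ($D = \left(-14126\right) \left(- \frac{1}{29571}\right) = \frac{14126}{29571} \approx 0.4777$)
$n{\left(o \right)} = 7 i \sqrt{2}$ ($n{\left(o \right)} = \sqrt{-98} = 7 i \sqrt{2}$)
$\frac{-44223 + n{\left(-191 \right)}}{P{\left(-165 \right)} + \frac{D}{-9634}} = \frac{-44223 + 7 i \sqrt{2}}{- 76 \sqrt{-165} + \frac{14126}{29571 \left(-9634\right)}} = \frac{-44223 + 7 i \sqrt{2}}{- 76 i \sqrt{165} + \frac{14126}{29571} \left(- \frac{1}{9634}\right)} = \frac{-44223 + 7 i \sqrt{2}}{- 76 i \sqrt{165} - \frac{7063}{142443507}} = \frac{-44223 + 7 i \sqrt{2}}{- \frac{7063}{142443507} - 76 i \sqrt{165}}$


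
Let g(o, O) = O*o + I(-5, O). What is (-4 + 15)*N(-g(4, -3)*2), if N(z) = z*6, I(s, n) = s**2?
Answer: -1716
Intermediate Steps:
g(o, O) = 25 + O*o (g(o, O) = O*o + (-5)**2 = O*o + 25 = 25 + O*o)
N(z) = 6*z
(-4 + 15)*N(-g(4, -3)*2) = (-4 + 15)*(6*(-(25 - 3*4)*2)) = 11*(6*(-(25 - 12)*2)) = 11*(6*(-1*13*2)) = 11*(6*(-13*2)) = 11*(6*(-26)) = 11*(-156) = -1716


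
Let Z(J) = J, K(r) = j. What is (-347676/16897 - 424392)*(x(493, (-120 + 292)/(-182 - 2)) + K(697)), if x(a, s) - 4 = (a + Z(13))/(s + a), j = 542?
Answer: -5919661835627320/25497573 ≈ -2.3217e+8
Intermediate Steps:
K(r) = 542
x(a, s) = 4 + (13 + a)/(a + s) (x(a, s) = 4 + (a + 13)/(s + a) = 4 + (13 + a)/(a + s))
(-347676/16897 - 424392)*(x(493, (-120 + 292)/(-182 - 2)) + K(697)) = (-347676/16897 - 424392)*((13 + 4*((-120 + 292)/(-182 - 2)) + 5*493)/(493 + (-120 + 292)/(-182 - 2)) + 542) = (-347676*1/16897 - 424392)*((13 + 4*(172/(-184)) + 2465)/(493 + 172/(-184)) + 542) = (-347676/16897 - 424392)*((13 + 4*(172*(-1/184)) + 2465)/(493 + 172*(-1/184)) + 542) = -7171299300*((13 + 4*(-43/46) + 2465)/(493 - 43/46) + 542)/16897 = -7171299300*((13 - 86/23 + 2465)/(22635/46) + 542)/16897 = -7171299300*((46/22635)*(56908/23) + 542)/16897 = -7171299300*(113816/22635 + 542)/16897 = -7171299300/16897*12381986/22635 = -5919661835627320/25497573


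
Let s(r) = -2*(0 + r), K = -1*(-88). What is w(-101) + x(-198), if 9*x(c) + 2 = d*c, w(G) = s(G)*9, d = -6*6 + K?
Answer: 6064/9 ≈ 673.78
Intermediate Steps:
K = 88
s(r) = -2*r
d = 52 (d = -6*6 + 88 = -36 + 88 = 52)
w(G) = -18*G (w(G) = -2*G*9 = -18*G)
x(c) = -2/9 + 52*c/9 (x(c) = -2/9 + (52*c)/9 = -2/9 + 52*c/9)
w(-101) + x(-198) = -18*(-101) + (-2/9 + (52/9)*(-198)) = 1818 + (-2/9 - 1144) = 1818 - 10298/9 = 6064/9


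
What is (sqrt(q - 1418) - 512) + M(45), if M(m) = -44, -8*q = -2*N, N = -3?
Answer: -556 + 5*I*sqrt(227)/2 ≈ -556.0 + 37.666*I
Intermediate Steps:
q = -3/4 (q = -(-1)*(-3)/4 = -1/8*6 = -3/4 ≈ -0.75000)
(sqrt(q - 1418) - 512) + M(45) = (sqrt(-3/4 - 1418) - 512) - 44 = (sqrt(-5675/4) - 512) - 44 = (5*I*sqrt(227)/2 - 512) - 44 = (-512 + 5*I*sqrt(227)/2) - 44 = -556 + 5*I*sqrt(227)/2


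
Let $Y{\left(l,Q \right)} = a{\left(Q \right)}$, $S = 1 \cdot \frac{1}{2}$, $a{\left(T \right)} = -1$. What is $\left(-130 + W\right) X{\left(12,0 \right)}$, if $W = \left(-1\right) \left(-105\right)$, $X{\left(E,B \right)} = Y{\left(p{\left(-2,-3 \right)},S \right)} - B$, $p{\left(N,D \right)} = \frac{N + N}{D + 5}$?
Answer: $25$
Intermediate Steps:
$p{\left(N,D \right)} = \frac{2 N}{5 + D}$
$S = \frac{1}{2}$ ($S = 1 \cdot \frac{1}{2} = \frac{1}{2} \approx 0.5$)
$Y{\left(l,Q \right)} = -1$
$X{\left(E,B \right)} = -1 - B$
$W = 105$
$\left(-130 + W\right) X{\left(12,0 \right)} = \left(-130 + 105\right) \left(-1 - 0\right) = - 25 \left(-1 + 0\right) = \left(-25\right) \left(-1\right) = 25$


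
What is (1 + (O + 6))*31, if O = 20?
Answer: 837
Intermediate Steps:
(1 + (O + 6))*31 = (1 + (20 + 6))*31 = (1 + 26)*31 = 27*31 = 837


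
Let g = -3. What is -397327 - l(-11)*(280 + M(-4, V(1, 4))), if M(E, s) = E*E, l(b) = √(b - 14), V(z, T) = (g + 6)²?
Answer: -397327 - 1480*I ≈ -3.9733e+5 - 1480.0*I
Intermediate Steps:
V(z, T) = 9 (V(z, T) = (-3 + 6)² = 3² = 9)
l(b) = √(-14 + b)
M(E, s) = E²
-397327 - l(-11)*(280 + M(-4, V(1, 4))) = -397327 - √(-14 - 11)*(280 + (-4)²) = -397327 - √(-25)*(280 + 16) = -397327 - 5*I*296 = -397327 - 1480*I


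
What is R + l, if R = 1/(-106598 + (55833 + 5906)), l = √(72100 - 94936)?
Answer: -1/44859 + 2*I*√5709 ≈ -2.2292e-5 + 151.12*I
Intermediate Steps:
l = 2*I*√5709 (l = √(-22836) = 2*I*√5709 ≈ 151.12*I)
R = -1/44859 (R = 1/(-106598 + 61739) = 1/(-44859) = -1/44859 ≈ -2.2292e-5)
R + l = -1/44859 + 2*I*√5709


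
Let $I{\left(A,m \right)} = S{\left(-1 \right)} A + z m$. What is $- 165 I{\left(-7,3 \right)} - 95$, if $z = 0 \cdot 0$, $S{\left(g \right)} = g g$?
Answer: $1060$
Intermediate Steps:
$S{\left(g \right)} = g^{2}$
$z = 0$
$I{\left(A,m \right)} = A$ ($I{\left(A,m \right)} = \left(-1\right)^{2} A + 0 m = 1 A + 0 = A + 0 = A$)
$- 165 I{\left(-7,3 \right)} - 95 = \left(-165\right) \left(-7\right) - 95 = 1155 - 95 = 1060$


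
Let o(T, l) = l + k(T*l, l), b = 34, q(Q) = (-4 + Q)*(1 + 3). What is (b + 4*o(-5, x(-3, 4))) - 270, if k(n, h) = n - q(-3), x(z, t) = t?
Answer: -188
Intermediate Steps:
q(Q) = -16 + 4*Q (q(Q) = (-4 + Q)*4 = -16 + 4*Q)
k(n, h) = 28 + n (k(n, h) = n - (-16 + 4*(-3)) = n - (-16 - 12) = n - 1*(-28) = n + 28 = 28 + n)
o(T, l) = 28 + l + T*l (o(T, l) = l + (28 + T*l) = 28 + l + T*l)
(b + 4*o(-5, x(-3, 4))) - 270 = (34 + 4*(28 + 4 - 5*4)) - 270 = (34 + 4*(28 + 4 - 20)) - 270 = (34 + 4*12) - 270 = (34 + 48) - 270 = 82 - 270 = -188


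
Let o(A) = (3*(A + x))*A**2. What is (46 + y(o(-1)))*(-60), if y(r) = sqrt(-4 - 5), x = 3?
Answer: -2760 - 180*I ≈ -2760.0 - 180.0*I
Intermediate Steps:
o(A) = A**2*(9 + 3*A) (o(A) = (3*(A + 3))*A**2 = (3*(3 + A))*A**2 = (9 + 3*A)*A**2 = A**2*(9 + 3*A))
y(r) = 3*I (y(r) = sqrt(-9) = 3*I)
(46 + y(o(-1)))*(-60) = (46 + 3*I)*(-60) = -2760 - 180*I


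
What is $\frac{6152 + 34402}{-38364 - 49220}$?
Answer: $- \frac{20277}{43792} \approx -0.46303$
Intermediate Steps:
$\frac{6152 + 34402}{-38364 - 49220} = \frac{40554}{-87584} = 40554 \left(- \frac{1}{87584}\right) = - \frac{20277}{43792}$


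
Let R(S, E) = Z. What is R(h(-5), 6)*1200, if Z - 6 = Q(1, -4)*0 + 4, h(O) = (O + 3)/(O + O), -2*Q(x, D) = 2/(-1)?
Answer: 12000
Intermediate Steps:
Q(x, D) = 1 (Q(x, D) = -1/(-1) = -(-1) = -½*(-2) = 1)
h(O) = (3 + O)/(2*O) (h(O) = (3 + O)/((2*O)) = (3 + O)*(1/(2*O)) = (3 + O)/(2*O))
Z = 10 (Z = 6 + (1*0 + 4) = 6 + (0 + 4) = 6 + 4 = 10)
R(S, E) = 10
R(h(-5), 6)*1200 = 10*1200 = 12000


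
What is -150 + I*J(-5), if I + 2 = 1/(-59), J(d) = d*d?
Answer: -11825/59 ≈ -200.42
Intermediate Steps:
J(d) = d**2
I = -119/59 (I = -2 + 1/(-59) = -2 - 1/59 = -119/59 ≈ -2.0169)
-150 + I*J(-5) = -150 - 119/59*(-5)**2 = -150 - 119/59*25 = -150 - 2975/59 = -11825/59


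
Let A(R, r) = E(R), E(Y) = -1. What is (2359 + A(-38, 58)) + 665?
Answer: 3023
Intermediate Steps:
A(R, r) = -1
(2359 + A(-38, 58)) + 665 = (2359 - 1) + 665 = 2358 + 665 = 3023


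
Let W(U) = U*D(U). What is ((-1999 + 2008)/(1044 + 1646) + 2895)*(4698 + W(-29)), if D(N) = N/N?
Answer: 36360112971/2690 ≈ 1.3517e+7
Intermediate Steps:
D(N) = 1
W(U) = U (W(U) = U*1 = U)
((-1999 + 2008)/(1044 + 1646) + 2895)*(4698 + W(-29)) = ((-1999 + 2008)/(1044 + 1646) + 2895)*(4698 - 29) = (9/2690 + 2895)*4669 = (7787559/2690)*4669 = 36360112971/2690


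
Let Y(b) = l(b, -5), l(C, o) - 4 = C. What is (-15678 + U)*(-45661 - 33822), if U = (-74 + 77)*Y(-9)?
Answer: 1247326719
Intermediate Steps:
l(C, o) = 4 + C
Y(b) = 4 + b
U = -15 (U = (-74 + 77)*(4 - 9) = 3*(-5) = -15)
(-15678 + U)*(-45661 - 33822) = (-15678 - 15)*(-45661 - 33822) = -15693*(-79483) = 1247326719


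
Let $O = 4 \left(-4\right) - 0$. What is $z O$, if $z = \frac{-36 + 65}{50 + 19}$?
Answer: $- \frac{464}{69} \approx -6.7246$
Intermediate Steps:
$z = \frac{29}{69} \approx 0.42029$
$O = -16$ ($O = -16 + \left(-5 + 5\right) = -16 + 0 = -16$)
$z O = \frac{29}{69} \left(-16\right) = - \frac{464}{69}$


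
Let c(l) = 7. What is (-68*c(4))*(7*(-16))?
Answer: 53312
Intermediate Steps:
(-68*c(4))*(7*(-16)) = (-68*7)*(7*(-16)) = -476*(-112) = 53312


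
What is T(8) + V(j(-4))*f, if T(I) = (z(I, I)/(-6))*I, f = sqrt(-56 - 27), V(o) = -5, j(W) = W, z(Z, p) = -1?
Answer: 4/3 - 5*I*sqrt(83) ≈ 1.3333 - 45.552*I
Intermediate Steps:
f = I*sqrt(83) (f = sqrt(-83) = I*sqrt(83) ≈ 9.1104*I)
T(I) = I/6 (T(I) = (-1/(-6))*I = (-1*(-1/6))*I = I/6)
T(8) + V(j(-4))*f = (1/6)*8 - 5*I*sqrt(83) = 4/3 - 5*I*sqrt(83)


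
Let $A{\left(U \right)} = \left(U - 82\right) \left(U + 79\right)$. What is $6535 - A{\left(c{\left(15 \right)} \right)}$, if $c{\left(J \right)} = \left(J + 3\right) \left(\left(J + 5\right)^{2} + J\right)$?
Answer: $-55765477$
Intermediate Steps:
$c{\left(J \right)} = \left(3 + J\right) \left(J + \left(5 + J\right)^{2}\right)$ ($c{\left(J \right)} = \left(3 + J\right) \left(\left(5 + J\right)^{2} + J\right) = \left(3 + J\right) \left(J + \left(5 + J\right)^{2}\right)$)
$A{\left(U \right)} = \left(-82 + U\right) \left(79 + U\right)$
$6535 - A{\left(c{\left(15 \right)} \right)} = 6535 - \left(-6478 + \left(75 + 15^{3} + 14 \cdot 15^{2} + 58 \cdot 15\right)^{2} - 3 \left(75 + 15^{3} + 14 \cdot 15^{2} + 58 \cdot 15\right)\right) = 6535 - \left(-6478 + \left(75 + 3375 + 14 \cdot 225 + 870\right)^{2} - 3 \left(75 + 3375 + 14 \cdot 225 + 870\right)\right) = 6535 - \left(-6478 + \left(75 + 3375 + 3150 + 870\right)^{2} - 3 \left(75 + 3375 + 3150 + 870\right)\right) = 6535 - \left(-6478 + 7470^{2} - 22410\right) = 6535 - \left(-6478 + 55800900 - 22410\right) = 6535 - 55772012 = -55765477$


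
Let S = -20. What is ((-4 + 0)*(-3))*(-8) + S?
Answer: -116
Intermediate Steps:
((-4 + 0)*(-3))*(-8) + S = ((-4 + 0)*(-3))*(-8) - 20 = -4*(-3)*(-8) - 20 = 12*(-8) - 20 = -96 - 20 = -116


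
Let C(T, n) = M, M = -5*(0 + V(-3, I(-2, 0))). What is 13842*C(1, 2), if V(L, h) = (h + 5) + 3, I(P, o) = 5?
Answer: -899730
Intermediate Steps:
V(L, h) = 8 + h (V(L, h) = (5 + h) + 3 = 8 + h)
M = -65 (M = -5*(0 + (8 + 5)) = -5*(0 + 13) = -5*13 = -65)
C(T, n) = -65
13842*C(1, 2) = 13842*(-65) = -899730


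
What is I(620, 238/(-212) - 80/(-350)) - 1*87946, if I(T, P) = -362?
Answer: -88308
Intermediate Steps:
I(620, 238/(-212) - 80/(-350)) - 1*87946 = -362 - 1*87946 = -362 - 87946 = -88308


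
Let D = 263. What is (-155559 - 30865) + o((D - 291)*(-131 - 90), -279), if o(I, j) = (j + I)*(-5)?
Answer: -215969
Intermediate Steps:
o(I, j) = -5*I - 5*j (o(I, j) = (I + j)*(-5) = -5*I - 5*j)
(-155559 - 30865) + o((D - 291)*(-131 - 90), -279) = (-155559 - 30865) + (-5*(263 - 291)*(-131 - 90) - 5*(-279)) = -186424 + (-(-140)*(-221) + 1395) = -186424 + (-5*6188 + 1395) = -186424 + (-30940 + 1395) = -186424 - 29545 = -215969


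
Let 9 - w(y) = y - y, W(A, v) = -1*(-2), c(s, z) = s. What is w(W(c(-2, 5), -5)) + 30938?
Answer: 30947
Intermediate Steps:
W(A, v) = 2
w(y) = 9 (w(y) = 9 - (y - y) = 9 - 1*0 = 9 + 0 = 9)
w(W(c(-2, 5), -5)) + 30938 = 9 + 30938 = 30947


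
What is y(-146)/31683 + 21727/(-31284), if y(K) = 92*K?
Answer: -369527743/330390324 ≈ -1.1185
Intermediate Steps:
y(-146)/31683 + 21727/(-31284) = (92*(-146))/31683 + 21727/(-31284) = -13432*1/31683 + 21727*(-1/31284) = -13432/31683 - 21727/31284 = -369527743/330390324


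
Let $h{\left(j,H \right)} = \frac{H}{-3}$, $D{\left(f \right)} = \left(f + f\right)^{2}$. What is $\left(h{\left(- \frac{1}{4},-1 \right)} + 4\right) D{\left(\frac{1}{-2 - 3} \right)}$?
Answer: $\frac{52}{75} \approx 0.69333$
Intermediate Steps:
$D{\left(f \right)} = 4 f^{2}$ ($D{\left(f \right)} = \left(2 f\right)^{2} = 4 f^{2}$)
$h{\left(j,H \right)} = - \frac{H}{3}$ ($h{\left(j,H \right)} = H \left(- \frac{1}{3}\right) = - \frac{H}{3}$)
$\left(h{\left(- \frac{1}{4},-1 \right)} + 4\right) D{\left(\frac{1}{-2 - 3} \right)} = \left(\left(- \frac{1}{3}\right) \left(-1\right) + 4\right) 4 \left(\frac{1}{-2 - 3}\right)^{2} = \left(\frac{1}{3} + 4\right) 4 \left(\frac{1}{-5}\right)^{2} = \frac{13 \cdot 4 \left(- \frac{1}{5}\right)^{2}}{3} = \frac{13 \cdot 4 \cdot \frac{1}{25}}{3} = \frac{13}{3} \cdot \frac{4}{25} = \frac{52}{75}$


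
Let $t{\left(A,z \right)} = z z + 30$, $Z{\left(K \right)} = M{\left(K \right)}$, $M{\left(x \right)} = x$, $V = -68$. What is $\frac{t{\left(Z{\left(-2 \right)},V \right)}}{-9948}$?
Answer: $- \frac{2327}{4974} \approx -0.46783$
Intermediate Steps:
$Z{\left(K \right)} = K$
$t{\left(A,z \right)} = 30 + z^{2}$ ($t{\left(A,z \right)} = z^{2} + 30 = 30 + z^{2}$)
$\frac{t{\left(Z{\left(-2 \right)},V \right)}}{-9948} = \frac{30 + \left(-68\right)^{2}}{-9948} = \left(30 + 4624\right) \left(- \frac{1}{9948}\right) = 4654 \left(- \frac{1}{9948}\right) = - \frac{2327}{4974}$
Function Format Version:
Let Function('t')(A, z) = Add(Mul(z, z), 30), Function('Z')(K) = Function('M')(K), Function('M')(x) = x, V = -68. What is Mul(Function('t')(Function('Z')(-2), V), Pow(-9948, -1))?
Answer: Rational(-2327, 4974) ≈ -0.46783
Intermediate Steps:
Function('Z')(K) = K
Function('t')(A, z) = Add(30, Pow(z, 2)) (Function('t')(A, z) = Add(Pow(z, 2), 30) = Add(30, Pow(z, 2)))
Mul(Function('t')(Function('Z')(-2), V), Pow(-9948, -1)) = Mul(Add(30, Pow(-68, 2)), Pow(-9948, -1)) = Mul(Add(30, 4624), Rational(-1, 9948)) = Mul(4654, Rational(-1, 9948)) = Rational(-2327, 4974)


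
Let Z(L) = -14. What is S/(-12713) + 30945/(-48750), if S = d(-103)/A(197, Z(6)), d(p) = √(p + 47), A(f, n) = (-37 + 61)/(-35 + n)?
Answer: -2063/3250 + 49*I*√14/152556 ≈ -0.63477 + 0.0012018*I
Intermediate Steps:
A(f, n) = 24/(-35 + n)
d(p) = √(47 + p)
S = -49*I*√14/12 (S = √(47 - 103)/((24/(-35 - 14))) = √(-56)/((24/(-49))) = (2*I*√14)/((24*(-1/49))) = (2*I*√14)/(-24/49) = (2*I*√14)*(-49/24) = -49*I*√14/12 ≈ -15.278*I)
S/(-12713) + 30945/(-48750) = -49*I*√14/12/(-12713) + 30945/(-48750) = -49*I*√14/12*(-1/12713) + 30945*(-1/48750) = 49*I*√14/152556 - 2063/3250 = -2063/3250 + 49*I*√14/152556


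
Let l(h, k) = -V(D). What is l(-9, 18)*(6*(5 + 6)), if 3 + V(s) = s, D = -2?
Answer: 330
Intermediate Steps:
V(s) = -3 + s
l(h, k) = 5 (l(h, k) = -(-3 - 2) = -1*(-5) = 5)
l(-9, 18)*(6*(5 + 6)) = 5*(6*(5 + 6)) = 5*(6*11) = 5*66 = 330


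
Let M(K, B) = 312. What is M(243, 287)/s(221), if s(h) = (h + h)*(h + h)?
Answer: 6/3757 ≈ 0.0015970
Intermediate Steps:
s(h) = 4*h**2 (s(h) = (2*h)*(2*h) = 4*h**2)
M(243, 287)/s(221) = 312/((4*221**2)) = 312/((4*48841)) = 312/195364 = 312*(1/195364) = 6/3757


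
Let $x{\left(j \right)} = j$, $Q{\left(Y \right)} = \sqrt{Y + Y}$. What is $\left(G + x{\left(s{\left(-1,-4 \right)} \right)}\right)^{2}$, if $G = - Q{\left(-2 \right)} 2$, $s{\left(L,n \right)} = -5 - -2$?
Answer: $-7 + 24 i \approx -7.0 + 24.0 i$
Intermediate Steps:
$Q{\left(Y \right)} = \sqrt{2} \sqrt{Y}$ ($Q{\left(Y \right)} = \sqrt{2 Y} = \sqrt{2} \sqrt{Y}$)
$s{\left(L,n \right)} = -3$ ($s{\left(L,n \right)} = -5 + 2 = -3$)
$G = - 4 i$ ($G = - \sqrt{2} \sqrt{-2} \cdot 2 = - \sqrt{2} i \sqrt{2} \cdot 2 = - 2 i 2 = - 4 i \approx - 4.0 i$)
$\left(G + x{\left(s{\left(-1,-4 \right)} \right)}\right)^{2} = \left(- 4 i - 3\right)^{2} = \left(-3 - 4 i\right)^{2}$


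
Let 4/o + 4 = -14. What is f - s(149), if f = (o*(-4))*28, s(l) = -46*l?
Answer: 61910/9 ≈ 6878.9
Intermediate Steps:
o = -2/9 (o = 4/(-4 - 14) = 4/(-18) = 4*(-1/18) = -2/9 ≈ -0.22222)
f = 224/9 (f = -2/9*(-4)*28 = (8/9)*28 = 224/9 ≈ 24.889)
f - s(149) = 224/9 - (-46)*149 = 224/9 - 1*(-6854) = 224/9 + 6854 = 61910/9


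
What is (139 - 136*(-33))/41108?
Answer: 4627/41108 ≈ 0.11256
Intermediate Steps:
(139 - 136*(-33))/41108 = (139 + 4488)*(1/41108) = 4627*(1/41108) = 4627/41108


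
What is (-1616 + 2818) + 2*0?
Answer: 1202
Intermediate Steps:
(-1616 + 2818) + 2*0 = 1202 + 0 = 1202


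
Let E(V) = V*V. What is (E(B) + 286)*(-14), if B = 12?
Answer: -6020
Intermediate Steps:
E(V) = V**2
(E(B) + 286)*(-14) = (12**2 + 286)*(-14) = (144 + 286)*(-14) = 430*(-14) = -6020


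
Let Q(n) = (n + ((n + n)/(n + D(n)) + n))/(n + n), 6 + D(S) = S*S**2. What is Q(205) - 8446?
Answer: -72756411179/8615324 ≈ -8445.0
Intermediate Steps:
D(S) = -6 + S**3 (D(S) = -6 + S*S**2 = -6 + S**3)
Q(n) = (2*n + 2*n/(-6 + n + n**3))/(2*n) (Q(n) = (n + ((n + n)/(n + (-6 + n**3)) + n))/(n + n) = (n + ((2*n)/(-6 + n + n**3) + n))/((2*n)) = (n + (2*n/(-6 + n + n**3) + n))*(1/(2*n)) = (n + (n + 2*n/(-6 + n + n**3)))*(1/(2*n)) = (2*n + 2*n/(-6 + n + n**3))*(1/(2*n)) = (2*n + 2*n/(-6 + n + n**3))/(2*n))
Q(205) - 8446 = (-5 + 205 + 205**3)/(-6 + 205 + 205**3) - 8446 = (-5 + 205 + 8615125)/(-6 + 205 + 8615125) - 8446 = 8615325/8615324 - 8446 = -72756411179/8615324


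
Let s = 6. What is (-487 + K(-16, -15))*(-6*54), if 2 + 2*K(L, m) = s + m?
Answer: 159570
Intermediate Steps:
K(L, m) = 2 + m/2 (K(L, m) = -1 + (6 + m)/2 = -1 + (3 + m/2) = 2 + m/2)
(-487 + K(-16, -15))*(-6*54) = (-487 + (2 + (½)*(-15)))*(-6*54) = (-487 + (2 - 15/2))*(-324) = (-487 - 11/2)*(-324) = -985/2*(-324) = 159570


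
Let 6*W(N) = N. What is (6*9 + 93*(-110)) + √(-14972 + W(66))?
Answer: -10176 + I*√14961 ≈ -10176.0 + 122.32*I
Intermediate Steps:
W(N) = N/6
(6*9 + 93*(-110)) + √(-14972 + W(66)) = (6*9 + 93*(-110)) + √(-14972 + (⅙)*66) = (54 - 10230) + √(-14972 + 11) = -10176 + √(-14961) = -10176 + I*√14961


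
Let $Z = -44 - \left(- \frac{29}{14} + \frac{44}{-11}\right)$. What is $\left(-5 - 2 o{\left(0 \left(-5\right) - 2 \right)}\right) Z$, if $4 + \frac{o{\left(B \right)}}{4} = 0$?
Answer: $- \frac{14337}{14} \approx -1024.1$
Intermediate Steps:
$o{\left(B \right)} = -16$ ($o{\left(B \right)} = -16 + 4 \cdot 0 = -16 + 0 = -16$)
$Z = - \frac{531}{14}$ ($Z = -44 - \left(\left(-29\right) \frac{1}{14} + 44 \left(- \frac{1}{11}\right)\right) = -44 - \left(- \frac{29}{14} - 4\right) = -44 - - \frac{85}{14} = -44 + \frac{85}{14} = - \frac{531}{14} \approx -37.929$)
$\left(-5 - 2 o{\left(0 \left(-5\right) - 2 \right)}\right) Z = \left(-5 - -32\right) \left(- \frac{531}{14}\right) = \left(-5 + 32\right) \left(- \frac{531}{14}\right) = 27 \left(- \frac{531}{14}\right) = - \frac{14337}{14}$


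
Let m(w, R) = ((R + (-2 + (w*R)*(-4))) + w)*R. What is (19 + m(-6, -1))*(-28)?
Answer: -1456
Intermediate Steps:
m(w, R) = R*(-2 + R + w - 4*R*w) (m(w, R) = ((R + (-2 + (R*w)*(-4))) + w)*R = ((R + (-2 - 4*R*w)) + w)*R = ((-2 + R - 4*R*w) + w)*R = (-2 + R + w - 4*R*w)*R = R*(-2 + R + w - 4*R*w))
(19 + m(-6, -1))*(-28) = (19 - (-2 - 1 - 6 - 4*(-1)*(-6)))*(-28) = (19 - (-2 - 1 - 6 - 24))*(-28) = (19 - 1*(-33))*(-28) = (19 + 33)*(-28) = 52*(-28) = -1456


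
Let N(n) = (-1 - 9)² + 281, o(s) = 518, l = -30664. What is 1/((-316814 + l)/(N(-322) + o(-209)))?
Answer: -31/11982 ≈ -0.0025872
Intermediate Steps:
N(n) = 381 (N(n) = (-10)² + 281 = 100 + 281 = 381)
1/((-316814 + l)/(N(-322) + o(-209))) = 1/((-316814 - 30664)/(381 + 518)) = 1/(-347478/899) = 1/(-347478*1/899) = 1/(-11982/31) = -31/11982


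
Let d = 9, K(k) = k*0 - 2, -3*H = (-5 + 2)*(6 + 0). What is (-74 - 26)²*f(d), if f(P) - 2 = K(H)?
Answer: 0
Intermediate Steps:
H = 6 (H = -(-5 + 2)*(6 + 0)/3 = -(-1)*6 = -⅓*(-18) = 6)
K(k) = -2 (K(k) = 0 - 2 = -2)
f(P) = 0 (f(P) = 2 - 2 = 0)
(-74 - 26)²*f(d) = (-74 - 26)²*0 = (-100)²*0 = 10000*0 = 0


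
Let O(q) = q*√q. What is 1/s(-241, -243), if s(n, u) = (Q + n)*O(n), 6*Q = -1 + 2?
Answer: -6*I*√241/83927045 ≈ -1.1098e-6*I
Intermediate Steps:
O(q) = q^(3/2)
Q = ⅙ (Q = (-1 + 2)/6 = (⅙)*1 = ⅙ ≈ 0.16667)
s(n, u) = n^(3/2)*(⅙ + n) (s(n, u) = (⅙ + n)*n^(3/2) = n^(3/2)*(⅙ + n))
1/s(-241, -243) = 1/((-241)^(3/2)*(⅙ - 241)) = 1/(-241*I*√241*(-1445/6)) = 1/(348245*I*√241/6) = -6*I*√241/83927045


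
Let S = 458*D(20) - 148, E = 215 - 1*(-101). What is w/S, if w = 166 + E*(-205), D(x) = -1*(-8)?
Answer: -10769/586 ≈ -18.377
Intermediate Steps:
E = 316 (E = 215 + 101 = 316)
D(x) = 8
w = -64614 (w = 166 + 316*(-205) = 166 - 64780 = -64614)
S = 3516 (S = 458*8 - 148 = 3664 - 148 = 3516)
w/S = -64614/3516 = -64614*1/3516 = -10769/586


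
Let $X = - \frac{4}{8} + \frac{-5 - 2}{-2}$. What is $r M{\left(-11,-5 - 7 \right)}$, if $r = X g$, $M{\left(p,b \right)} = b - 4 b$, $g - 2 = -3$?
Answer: $-108$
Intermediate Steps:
$g = -1$ ($g = 2 - 3 = -1$)
$X = 3$ ($X = \left(-4\right) \frac{1}{8} - - \frac{7}{2} = - \frac{1}{2} + \frac{7}{2} = 3$)
$M{\left(p,b \right)} = - 3 b$
$r = -3$ ($r = 3 \left(-1\right) = -3$)
$r M{\left(-11,-5 - 7 \right)} = - 3 \left(- 3 \left(-5 - 7\right)\right) = - 3 \left(\left(-3\right) \left(-12\right)\right) = \left(-3\right) 36 = -108$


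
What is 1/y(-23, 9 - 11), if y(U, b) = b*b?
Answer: ¼ ≈ 0.25000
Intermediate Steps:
y(U, b) = b²
1/y(-23, 9 - 11) = 1/((9 - 11)²) = 1/((-2)²) = 1/4 = ¼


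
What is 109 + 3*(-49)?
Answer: -38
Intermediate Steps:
109 + 3*(-49) = 109 - 147 = -38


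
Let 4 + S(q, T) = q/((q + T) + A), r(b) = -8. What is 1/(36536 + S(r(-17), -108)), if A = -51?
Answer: 167/6100852 ≈ 2.7373e-5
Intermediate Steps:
S(q, T) = -4 + q/(-51 + T + q) (S(q, T) = -4 + q/((q + T) - 51) = -4 + q/((T + q) - 51) = -4 + q/(-51 + T + q))
1/(36536 + S(r(-17), -108)) = 1/(36536 + (204 - 4*(-108) - 3*(-8))/(-51 - 108 - 8)) = 1/(36536 + (204 + 432 + 24)/(-167)) = 1/(36536 - 1/167*660) = 1/(36536 - 660/167) = 1/(6100852/167) = 167/6100852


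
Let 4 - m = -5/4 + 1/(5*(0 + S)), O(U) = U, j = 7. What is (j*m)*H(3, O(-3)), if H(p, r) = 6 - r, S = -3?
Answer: 6699/20 ≈ 334.95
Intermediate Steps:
m = 319/60 (m = 4 - (-5/4 + 1/(5*(0 - 3))) = 4 - (-5*¼ + 1/(5*(-3))) = 4 - (-5/4 + 1/(-15)) = 4 - (-5/4 + 1*(-1/15)) = 4 - (-5/4 - 1/15) = 4 - 1*(-79/60) = 4 + 79/60 = 319/60 ≈ 5.3167)
(j*m)*H(3, O(-3)) = (7*(319/60))*(6 - 1*(-3)) = 2233*(6 + 3)/60 = (2233/60)*9 = 6699/20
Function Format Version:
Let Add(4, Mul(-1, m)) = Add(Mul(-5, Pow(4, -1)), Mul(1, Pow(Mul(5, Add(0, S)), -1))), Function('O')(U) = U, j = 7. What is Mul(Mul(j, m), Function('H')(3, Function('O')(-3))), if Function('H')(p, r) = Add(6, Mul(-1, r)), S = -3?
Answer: Rational(6699, 20) ≈ 334.95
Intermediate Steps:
m = Rational(319, 60) (m = Add(4, Mul(-1, Add(Mul(-5, Pow(4, -1)), Mul(1, Pow(Mul(5, Add(0, -3)), -1))))) = Add(4, Mul(-1, Add(Mul(-5, Rational(1, 4)), Mul(1, Pow(Mul(5, -3), -1))))) = Add(4, Mul(-1, Add(Rational(-5, 4), Mul(1, Pow(-15, -1))))) = Add(4, Mul(-1, Add(Rational(-5, 4), Mul(1, Rational(-1, 15))))) = Add(4, Mul(-1, Add(Rational(-5, 4), Rational(-1, 15)))) = Add(4, Mul(-1, Rational(-79, 60))) = Add(4, Rational(79, 60)) = Rational(319, 60) ≈ 5.3167)
Mul(Mul(j, m), Function('H')(3, Function('O')(-3))) = Mul(Mul(7, Rational(319, 60)), Add(6, Mul(-1, -3))) = Mul(Rational(2233, 60), Add(6, 3)) = Mul(Rational(2233, 60), 9) = Rational(6699, 20)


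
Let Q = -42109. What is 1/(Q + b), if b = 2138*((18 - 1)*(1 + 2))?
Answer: 1/66929 ≈ 1.4941e-5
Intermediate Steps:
b = 109038 (b = 2138*(17*3) = 2138*51 = 109038)
1/(Q + b) = 1/(-42109 + 109038) = 1/66929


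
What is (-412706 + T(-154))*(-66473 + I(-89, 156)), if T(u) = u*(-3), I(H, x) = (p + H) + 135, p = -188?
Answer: 27461634060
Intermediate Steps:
I(H, x) = -53 + H (I(H, x) = (-188 + H) + 135 = -53 + H)
T(u) = -3*u
(-412706 + T(-154))*(-66473 + I(-89, 156)) = (-412706 - 3*(-154))*(-66473 + (-53 - 89)) = (-412706 + 462)*(-66473 - 142) = -412244*(-66615) = 27461634060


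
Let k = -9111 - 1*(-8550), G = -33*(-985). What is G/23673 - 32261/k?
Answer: 260649986/4426851 ≈ 58.879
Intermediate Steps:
G = 32505
k = -561 (k = -9111 + 8550 = -561)
G/23673 - 32261/k = 32505/23673 - 32261/(-561) = 32505*(1/23673) - 32261*(-1/561) = 10835/7891 + 32261/561 = 260649986/4426851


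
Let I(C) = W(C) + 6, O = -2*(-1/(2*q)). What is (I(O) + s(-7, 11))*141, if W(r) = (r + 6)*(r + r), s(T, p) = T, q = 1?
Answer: 1833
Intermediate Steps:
W(r) = 2*r*(6 + r) (W(r) = (6 + r)*(2*r) = 2*r*(6 + r))
O = 1 (O = -2/(1*(-2)) = -2/(-2) = -2*(-1/2) = 1)
I(C) = 6 + 2*C*(6 + C) (I(C) = 2*C*(6 + C) + 6 = 6 + 2*C*(6 + C))
(I(O) + s(-7, 11))*141 = ((6 + 2*1*(6 + 1)) - 7)*141 = ((6 + 2*1*7) - 7)*141 = ((6 + 14) - 7)*141 = (20 - 7)*141 = 13*141 = 1833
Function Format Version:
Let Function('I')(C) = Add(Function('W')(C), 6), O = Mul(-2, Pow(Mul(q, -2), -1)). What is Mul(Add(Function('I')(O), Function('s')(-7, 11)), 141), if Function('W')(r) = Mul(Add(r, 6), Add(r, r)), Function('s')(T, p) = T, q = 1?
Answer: 1833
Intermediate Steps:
Function('W')(r) = Mul(2, r, Add(6, r)) (Function('W')(r) = Mul(Add(6, r), Mul(2, r)) = Mul(2, r, Add(6, r)))
O = 1 (O = Mul(-2, Pow(Mul(1, -2), -1)) = Mul(-2, Pow(-2, -1)) = Mul(-2, Rational(-1, 2)) = 1)
Function('I')(C) = Add(6, Mul(2, C, Add(6, C))) (Function('I')(C) = Add(Mul(2, C, Add(6, C)), 6) = Add(6, Mul(2, C, Add(6, C))))
Mul(Add(Function('I')(O), Function('s')(-7, 11)), 141) = Mul(Add(Add(6, Mul(2, 1, Add(6, 1))), -7), 141) = Mul(Add(Add(6, Mul(2, 1, 7)), -7), 141) = Mul(Add(Add(6, 14), -7), 141) = Mul(Add(20, -7), 141) = Mul(13, 141) = 1833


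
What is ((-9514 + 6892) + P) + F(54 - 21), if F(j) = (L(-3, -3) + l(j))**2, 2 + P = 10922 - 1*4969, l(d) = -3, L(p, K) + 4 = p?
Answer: 3429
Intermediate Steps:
L(p, K) = -4 + p
P = 5951 (P = -2 + (10922 - 1*4969) = -2 + (10922 - 4969) = -2 + 5953 = 5951)
F(j) = 100 (F(j) = ((-4 - 3) - 3)**2 = (-7 - 3)**2 = (-10)**2 = 100)
((-9514 + 6892) + P) + F(54 - 21) = ((-9514 + 6892) + 5951) + 100 = (-2622 + 5951) + 100 = 3329 + 100 = 3429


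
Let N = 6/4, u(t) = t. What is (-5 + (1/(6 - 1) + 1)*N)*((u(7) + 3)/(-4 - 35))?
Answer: 32/39 ≈ 0.82051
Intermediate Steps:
N = 3/2 (N = 6*(¼) = 3/2 ≈ 1.5000)
(-5 + (1/(6 - 1) + 1)*N)*((u(7) + 3)/(-4 - 35)) = (-5 + (1/(6 - 1) + 1)*(3/2))*((7 + 3)/(-4 - 35)) = (-5 + (1/5 + 1)*(3/2))*(10/(-39)) = (-5 + (⅕ + 1)*(3/2))*(10*(-1/39)) = (-5 + (6/5)*(3/2))*(-10/39) = (-5 + 9/5)*(-10/39) = -16/5*(-10/39) = 32/39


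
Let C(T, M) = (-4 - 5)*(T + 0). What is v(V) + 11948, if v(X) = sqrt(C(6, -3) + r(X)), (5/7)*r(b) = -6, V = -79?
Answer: 11948 + 2*I*sqrt(390)/5 ≈ 11948.0 + 7.8994*I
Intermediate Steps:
r(b) = -42/5 (r(b) = (7/5)*(-6) = -42/5)
C(T, M) = -9*T
v(X) = 2*I*sqrt(390)/5 (v(X) = sqrt(-9*6 - 42/5) = sqrt(-54 - 42/5) = sqrt(-312/5) = 2*I*sqrt(390)/5)
v(V) + 11948 = 2*I*sqrt(390)/5 + 11948 = 11948 + 2*I*sqrt(390)/5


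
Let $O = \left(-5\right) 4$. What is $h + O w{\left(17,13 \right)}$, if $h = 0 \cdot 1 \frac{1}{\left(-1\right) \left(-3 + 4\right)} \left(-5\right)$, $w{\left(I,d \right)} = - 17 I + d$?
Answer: $5520$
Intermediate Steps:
$w{\left(I,d \right)} = d - 17 I$
$O = -20$
$h = 0$ ($h = 0 \cdot 1 \frac{1}{\left(-1\right) 1} \left(-5\right) = 0 \cdot 1 \frac{1}{-1} \left(-5\right) = 0 \cdot 1 \left(-1\right) \left(-5\right) = 0 \left(-1\right) \left(-5\right) = 0 \left(-5\right) = 0$)
$h + O w{\left(17,13 \right)} = 0 - 20 \left(13 - 289\right) = 0 - -5520 = 0 + 5520 = 5520$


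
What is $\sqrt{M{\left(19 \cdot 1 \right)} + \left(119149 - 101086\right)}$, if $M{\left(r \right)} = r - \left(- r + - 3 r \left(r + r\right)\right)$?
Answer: $\sqrt{20267} \approx 142.36$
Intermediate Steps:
$M{\left(r \right)} = 2 r + 6 r^{2}$ ($M{\left(r \right)} = r - \left(- r + - 3 r 2 r\right) = r + \left(r - - 6 r^{2}\right) = r + \left(r + 6 r^{2}\right) = 2 r + 6 r^{2}$)
$\sqrt{M{\left(19 \cdot 1 \right)} + \left(119149 - 101086\right)} = \sqrt{2 \cdot 19 \cdot 1 \left(1 + 3 \cdot 19 \cdot 1\right) + \left(119149 - 101086\right)} = \sqrt{2 \cdot 19 \left(1 + 3 \cdot 19\right) + 18063} = \sqrt{2 \cdot 19 \left(1 + 57\right) + 18063} = \sqrt{2 \cdot 19 \cdot 58 + 18063} = \sqrt{2204 + 18063} = \sqrt{20267}$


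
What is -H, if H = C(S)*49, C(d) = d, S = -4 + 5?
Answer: -49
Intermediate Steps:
S = 1
H = 49 (H = 1*49 = 49)
-H = -1*49 = -49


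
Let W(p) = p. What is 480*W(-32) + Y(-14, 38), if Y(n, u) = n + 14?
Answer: -15360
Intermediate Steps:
Y(n, u) = 14 + n
480*W(-32) + Y(-14, 38) = 480*(-32) + (14 - 14) = -15360 + 0 = -15360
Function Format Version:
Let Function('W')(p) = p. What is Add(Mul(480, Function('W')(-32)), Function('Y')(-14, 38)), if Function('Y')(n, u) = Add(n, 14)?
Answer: -15360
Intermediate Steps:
Function('Y')(n, u) = Add(14, n)
Add(Mul(480, Function('W')(-32)), Function('Y')(-14, 38)) = Add(Mul(480, -32), Add(14, -14)) = Add(-15360, 0) = -15360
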